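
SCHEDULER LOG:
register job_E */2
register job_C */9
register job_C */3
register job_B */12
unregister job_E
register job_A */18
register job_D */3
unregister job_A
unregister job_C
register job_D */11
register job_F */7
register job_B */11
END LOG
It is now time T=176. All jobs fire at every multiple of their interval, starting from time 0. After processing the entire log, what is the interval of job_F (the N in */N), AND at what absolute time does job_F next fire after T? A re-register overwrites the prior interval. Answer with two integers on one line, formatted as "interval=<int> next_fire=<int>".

Answer: interval=7 next_fire=182

Derivation:
Op 1: register job_E */2 -> active={job_E:*/2}
Op 2: register job_C */9 -> active={job_C:*/9, job_E:*/2}
Op 3: register job_C */3 -> active={job_C:*/3, job_E:*/2}
Op 4: register job_B */12 -> active={job_B:*/12, job_C:*/3, job_E:*/2}
Op 5: unregister job_E -> active={job_B:*/12, job_C:*/3}
Op 6: register job_A */18 -> active={job_A:*/18, job_B:*/12, job_C:*/3}
Op 7: register job_D */3 -> active={job_A:*/18, job_B:*/12, job_C:*/3, job_D:*/3}
Op 8: unregister job_A -> active={job_B:*/12, job_C:*/3, job_D:*/3}
Op 9: unregister job_C -> active={job_B:*/12, job_D:*/3}
Op 10: register job_D */11 -> active={job_B:*/12, job_D:*/11}
Op 11: register job_F */7 -> active={job_B:*/12, job_D:*/11, job_F:*/7}
Op 12: register job_B */11 -> active={job_B:*/11, job_D:*/11, job_F:*/7}
Final interval of job_F = 7
Next fire of job_F after T=176: (176//7+1)*7 = 182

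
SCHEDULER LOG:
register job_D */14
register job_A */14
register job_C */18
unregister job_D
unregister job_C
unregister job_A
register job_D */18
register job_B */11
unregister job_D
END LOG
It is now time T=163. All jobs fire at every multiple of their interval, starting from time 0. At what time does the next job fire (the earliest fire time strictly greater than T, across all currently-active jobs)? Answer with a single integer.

Op 1: register job_D */14 -> active={job_D:*/14}
Op 2: register job_A */14 -> active={job_A:*/14, job_D:*/14}
Op 3: register job_C */18 -> active={job_A:*/14, job_C:*/18, job_D:*/14}
Op 4: unregister job_D -> active={job_A:*/14, job_C:*/18}
Op 5: unregister job_C -> active={job_A:*/14}
Op 6: unregister job_A -> active={}
Op 7: register job_D */18 -> active={job_D:*/18}
Op 8: register job_B */11 -> active={job_B:*/11, job_D:*/18}
Op 9: unregister job_D -> active={job_B:*/11}
  job_B: interval 11, next fire after T=163 is 165
Earliest fire time = 165 (job job_B)

Answer: 165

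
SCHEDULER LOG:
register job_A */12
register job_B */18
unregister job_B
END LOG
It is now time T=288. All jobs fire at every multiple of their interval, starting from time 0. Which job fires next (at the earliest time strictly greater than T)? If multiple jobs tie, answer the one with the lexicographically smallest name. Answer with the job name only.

Op 1: register job_A */12 -> active={job_A:*/12}
Op 2: register job_B */18 -> active={job_A:*/12, job_B:*/18}
Op 3: unregister job_B -> active={job_A:*/12}
  job_A: interval 12, next fire after T=288 is 300
Earliest = 300, winner (lex tiebreak) = job_A

Answer: job_A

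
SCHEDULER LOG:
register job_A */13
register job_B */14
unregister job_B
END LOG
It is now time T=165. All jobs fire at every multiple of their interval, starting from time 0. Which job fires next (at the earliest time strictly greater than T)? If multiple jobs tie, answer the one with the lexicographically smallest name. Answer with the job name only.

Op 1: register job_A */13 -> active={job_A:*/13}
Op 2: register job_B */14 -> active={job_A:*/13, job_B:*/14}
Op 3: unregister job_B -> active={job_A:*/13}
  job_A: interval 13, next fire after T=165 is 169
Earliest = 169, winner (lex tiebreak) = job_A

Answer: job_A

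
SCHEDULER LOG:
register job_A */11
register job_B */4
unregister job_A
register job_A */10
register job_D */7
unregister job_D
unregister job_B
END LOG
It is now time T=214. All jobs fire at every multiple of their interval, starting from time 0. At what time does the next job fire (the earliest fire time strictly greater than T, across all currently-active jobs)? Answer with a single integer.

Answer: 220

Derivation:
Op 1: register job_A */11 -> active={job_A:*/11}
Op 2: register job_B */4 -> active={job_A:*/11, job_B:*/4}
Op 3: unregister job_A -> active={job_B:*/4}
Op 4: register job_A */10 -> active={job_A:*/10, job_B:*/4}
Op 5: register job_D */7 -> active={job_A:*/10, job_B:*/4, job_D:*/7}
Op 6: unregister job_D -> active={job_A:*/10, job_B:*/4}
Op 7: unregister job_B -> active={job_A:*/10}
  job_A: interval 10, next fire after T=214 is 220
Earliest fire time = 220 (job job_A)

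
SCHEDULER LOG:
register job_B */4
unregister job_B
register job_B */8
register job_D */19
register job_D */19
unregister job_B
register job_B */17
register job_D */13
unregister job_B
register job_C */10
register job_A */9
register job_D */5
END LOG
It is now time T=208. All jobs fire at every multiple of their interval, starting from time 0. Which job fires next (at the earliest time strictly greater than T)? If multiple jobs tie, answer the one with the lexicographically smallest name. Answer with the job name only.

Answer: job_C

Derivation:
Op 1: register job_B */4 -> active={job_B:*/4}
Op 2: unregister job_B -> active={}
Op 3: register job_B */8 -> active={job_B:*/8}
Op 4: register job_D */19 -> active={job_B:*/8, job_D:*/19}
Op 5: register job_D */19 -> active={job_B:*/8, job_D:*/19}
Op 6: unregister job_B -> active={job_D:*/19}
Op 7: register job_B */17 -> active={job_B:*/17, job_D:*/19}
Op 8: register job_D */13 -> active={job_B:*/17, job_D:*/13}
Op 9: unregister job_B -> active={job_D:*/13}
Op 10: register job_C */10 -> active={job_C:*/10, job_D:*/13}
Op 11: register job_A */9 -> active={job_A:*/9, job_C:*/10, job_D:*/13}
Op 12: register job_D */5 -> active={job_A:*/9, job_C:*/10, job_D:*/5}
  job_A: interval 9, next fire after T=208 is 216
  job_C: interval 10, next fire after T=208 is 210
  job_D: interval 5, next fire after T=208 is 210
Earliest = 210, winner (lex tiebreak) = job_C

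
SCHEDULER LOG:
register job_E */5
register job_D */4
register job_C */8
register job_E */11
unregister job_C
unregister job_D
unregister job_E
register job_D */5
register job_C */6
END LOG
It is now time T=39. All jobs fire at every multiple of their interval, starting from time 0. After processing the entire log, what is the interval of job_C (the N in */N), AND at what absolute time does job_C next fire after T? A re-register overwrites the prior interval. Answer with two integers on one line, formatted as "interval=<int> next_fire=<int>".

Op 1: register job_E */5 -> active={job_E:*/5}
Op 2: register job_D */4 -> active={job_D:*/4, job_E:*/5}
Op 3: register job_C */8 -> active={job_C:*/8, job_D:*/4, job_E:*/5}
Op 4: register job_E */11 -> active={job_C:*/8, job_D:*/4, job_E:*/11}
Op 5: unregister job_C -> active={job_D:*/4, job_E:*/11}
Op 6: unregister job_D -> active={job_E:*/11}
Op 7: unregister job_E -> active={}
Op 8: register job_D */5 -> active={job_D:*/5}
Op 9: register job_C */6 -> active={job_C:*/6, job_D:*/5}
Final interval of job_C = 6
Next fire of job_C after T=39: (39//6+1)*6 = 42

Answer: interval=6 next_fire=42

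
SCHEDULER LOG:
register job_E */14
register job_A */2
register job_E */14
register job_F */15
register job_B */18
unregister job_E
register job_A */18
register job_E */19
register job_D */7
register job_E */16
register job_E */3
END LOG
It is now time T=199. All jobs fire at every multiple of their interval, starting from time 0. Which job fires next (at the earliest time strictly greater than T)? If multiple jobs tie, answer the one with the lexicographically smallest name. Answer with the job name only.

Answer: job_E

Derivation:
Op 1: register job_E */14 -> active={job_E:*/14}
Op 2: register job_A */2 -> active={job_A:*/2, job_E:*/14}
Op 3: register job_E */14 -> active={job_A:*/2, job_E:*/14}
Op 4: register job_F */15 -> active={job_A:*/2, job_E:*/14, job_F:*/15}
Op 5: register job_B */18 -> active={job_A:*/2, job_B:*/18, job_E:*/14, job_F:*/15}
Op 6: unregister job_E -> active={job_A:*/2, job_B:*/18, job_F:*/15}
Op 7: register job_A */18 -> active={job_A:*/18, job_B:*/18, job_F:*/15}
Op 8: register job_E */19 -> active={job_A:*/18, job_B:*/18, job_E:*/19, job_F:*/15}
Op 9: register job_D */7 -> active={job_A:*/18, job_B:*/18, job_D:*/7, job_E:*/19, job_F:*/15}
Op 10: register job_E */16 -> active={job_A:*/18, job_B:*/18, job_D:*/7, job_E:*/16, job_F:*/15}
Op 11: register job_E */3 -> active={job_A:*/18, job_B:*/18, job_D:*/7, job_E:*/3, job_F:*/15}
  job_A: interval 18, next fire after T=199 is 216
  job_B: interval 18, next fire after T=199 is 216
  job_D: interval 7, next fire after T=199 is 203
  job_E: interval 3, next fire after T=199 is 201
  job_F: interval 15, next fire after T=199 is 210
Earliest = 201, winner (lex tiebreak) = job_E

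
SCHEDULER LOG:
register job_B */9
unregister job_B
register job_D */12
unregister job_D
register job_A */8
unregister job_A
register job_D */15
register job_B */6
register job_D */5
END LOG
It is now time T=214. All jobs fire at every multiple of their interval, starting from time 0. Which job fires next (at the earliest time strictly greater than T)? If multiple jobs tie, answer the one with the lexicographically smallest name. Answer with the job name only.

Op 1: register job_B */9 -> active={job_B:*/9}
Op 2: unregister job_B -> active={}
Op 3: register job_D */12 -> active={job_D:*/12}
Op 4: unregister job_D -> active={}
Op 5: register job_A */8 -> active={job_A:*/8}
Op 6: unregister job_A -> active={}
Op 7: register job_D */15 -> active={job_D:*/15}
Op 8: register job_B */6 -> active={job_B:*/6, job_D:*/15}
Op 9: register job_D */5 -> active={job_B:*/6, job_D:*/5}
  job_B: interval 6, next fire after T=214 is 216
  job_D: interval 5, next fire after T=214 is 215
Earliest = 215, winner (lex tiebreak) = job_D

Answer: job_D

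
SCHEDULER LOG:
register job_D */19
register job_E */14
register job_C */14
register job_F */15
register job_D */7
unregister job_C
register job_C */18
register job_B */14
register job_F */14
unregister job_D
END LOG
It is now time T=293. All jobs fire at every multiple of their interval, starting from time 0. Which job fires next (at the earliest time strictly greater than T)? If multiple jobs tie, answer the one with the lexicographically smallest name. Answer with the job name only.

Answer: job_B

Derivation:
Op 1: register job_D */19 -> active={job_D:*/19}
Op 2: register job_E */14 -> active={job_D:*/19, job_E:*/14}
Op 3: register job_C */14 -> active={job_C:*/14, job_D:*/19, job_E:*/14}
Op 4: register job_F */15 -> active={job_C:*/14, job_D:*/19, job_E:*/14, job_F:*/15}
Op 5: register job_D */7 -> active={job_C:*/14, job_D:*/7, job_E:*/14, job_F:*/15}
Op 6: unregister job_C -> active={job_D:*/7, job_E:*/14, job_F:*/15}
Op 7: register job_C */18 -> active={job_C:*/18, job_D:*/7, job_E:*/14, job_F:*/15}
Op 8: register job_B */14 -> active={job_B:*/14, job_C:*/18, job_D:*/7, job_E:*/14, job_F:*/15}
Op 9: register job_F */14 -> active={job_B:*/14, job_C:*/18, job_D:*/7, job_E:*/14, job_F:*/14}
Op 10: unregister job_D -> active={job_B:*/14, job_C:*/18, job_E:*/14, job_F:*/14}
  job_B: interval 14, next fire after T=293 is 294
  job_C: interval 18, next fire after T=293 is 306
  job_E: interval 14, next fire after T=293 is 294
  job_F: interval 14, next fire after T=293 is 294
Earliest = 294, winner (lex tiebreak) = job_B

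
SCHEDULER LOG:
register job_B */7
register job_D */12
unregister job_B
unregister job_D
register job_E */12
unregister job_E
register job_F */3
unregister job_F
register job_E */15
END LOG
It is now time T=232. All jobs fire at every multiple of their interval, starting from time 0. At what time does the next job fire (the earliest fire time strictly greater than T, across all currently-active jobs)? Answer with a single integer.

Op 1: register job_B */7 -> active={job_B:*/7}
Op 2: register job_D */12 -> active={job_B:*/7, job_D:*/12}
Op 3: unregister job_B -> active={job_D:*/12}
Op 4: unregister job_D -> active={}
Op 5: register job_E */12 -> active={job_E:*/12}
Op 6: unregister job_E -> active={}
Op 7: register job_F */3 -> active={job_F:*/3}
Op 8: unregister job_F -> active={}
Op 9: register job_E */15 -> active={job_E:*/15}
  job_E: interval 15, next fire after T=232 is 240
Earliest fire time = 240 (job job_E)

Answer: 240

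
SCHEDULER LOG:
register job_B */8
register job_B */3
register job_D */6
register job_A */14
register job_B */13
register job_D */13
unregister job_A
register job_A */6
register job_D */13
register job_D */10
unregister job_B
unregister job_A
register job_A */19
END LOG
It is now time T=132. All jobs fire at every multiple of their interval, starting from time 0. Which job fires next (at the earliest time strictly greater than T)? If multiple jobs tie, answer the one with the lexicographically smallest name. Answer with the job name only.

Answer: job_A

Derivation:
Op 1: register job_B */8 -> active={job_B:*/8}
Op 2: register job_B */3 -> active={job_B:*/3}
Op 3: register job_D */6 -> active={job_B:*/3, job_D:*/6}
Op 4: register job_A */14 -> active={job_A:*/14, job_B:*/3, job_D:*/6}
Op 5: register job_B */13 -> active={job_A:*/14, job_B:*/13, job_D:*/6}
Op 6: register job_D */13 -> active={job_A:*/14, job_B:*/13, job_D:*/13}
Op 7: unregister job_A -> active={job_B:*/13, job_D:*/13}
Op 8: register job_A */6 -> active={job_A:*/6, job_B:*/13, job_D:*/13}
Op 9: register job_D */13 -> active={job_A:*/6, job_B:*/13, job_D:*/13}
Op 10: register job_D */10 -> active={job_A:*/6, job_B:*/13, job_D:*/10}
Op 11: unregister job_B -> active={job_A:*/6, job_D:*/10}
Op 12: unregister job_A -> active={job_D:*/10}
Op 13: register job_A */19 -> active={job_A:*/19, job_D:*/10}
  job_A: interval 19, next fire after T=132 is 133
  job_D: interval 10, next fire after T=132 is 140
Earliest = 133, winner (lex tiebreak) = job_A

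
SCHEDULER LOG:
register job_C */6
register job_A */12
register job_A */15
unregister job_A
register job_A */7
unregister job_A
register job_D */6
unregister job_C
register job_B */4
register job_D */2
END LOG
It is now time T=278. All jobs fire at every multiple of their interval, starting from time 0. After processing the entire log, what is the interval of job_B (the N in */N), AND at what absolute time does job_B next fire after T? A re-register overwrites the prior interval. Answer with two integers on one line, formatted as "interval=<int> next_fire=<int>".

Op 1: register job_C */6 -> active={job_C:*/6}
Op 2: register job_A */12 -> active={job_A:*/12, job_C:*/6}
Op 3: register job_A */15 -> active={job_A:*/15, job_C:*/6}
Op 4: unregister job_A -> active={job_C:*/6}
Op 5: register job_A */7 -> active={job_A:*/7, job_C:*/6}
Op 6: unregister job_A -> active={job_C:*/6}
Op 7: register job_D */6 -> active={job_C:*/6, job_D:*/6}
Op 8: unregister job_C -> active={job_D:*/6}
Op 9: register job_B */4 -> active={job_B:*/4, job_D:*/6}
Op 10: register job_D */2 -> active={job_B:*/4, job_D:*/2}
Final interval of job_B = 4
Next fire of job_B after T=278: (278//4+1)*4 = 280

Answer: interval=4 next_fire=280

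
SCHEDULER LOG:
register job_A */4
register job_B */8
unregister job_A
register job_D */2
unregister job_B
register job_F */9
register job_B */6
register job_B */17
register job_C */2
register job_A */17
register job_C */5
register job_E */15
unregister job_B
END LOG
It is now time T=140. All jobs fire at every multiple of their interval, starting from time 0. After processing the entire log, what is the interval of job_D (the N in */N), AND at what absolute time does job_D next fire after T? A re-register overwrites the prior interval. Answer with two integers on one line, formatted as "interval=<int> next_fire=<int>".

Answer: interval=2 next_fire=142

Derivation:
Op 1: register job_A */4 -> active={job_A:*/4}
Op 2: register job_B */8 -> active={job_A:*/4, job_B:*/8}
Op 3: unregister job_A -> active={job_B:*/8}
Op 4: register job_D */2 -> active={job_B:*/8, job_D:*/2}
Op 5: unregister job_B -> active={job_D:*/2}
Op 6: register job_F */9 -> active={job_D:*/2, job_F:*/9}
Op 7: register job_B */6 -> active={job_B:*/6, job_D:*/2, job_F:*/9}
Op 8: register job_B */17 -> active={job_B:*/17, job_D:*/2, job_F:*/9}
Op 9: register job_C */2 -> active={job_B:*/17, job_C:*/2, job_D:*/2, job_F:*/9}
Op 10: register job_A */17 -> active={job_A:*/17, job_B:*/17, job_C:*/2, job_D:*/2, job_F:*/9}
Op 11: register job_C */5 -> active={job_A:*/17, job_B:*/17, job_C:*/5, job_D:*/2, job_F:*/9}
Op 12: register job_E */15 -> active={job_A:*/17, job_B:*/17, job_C:*/5, job_D:*/2, job_E:*/15, job_F:*/9}
Op 13: unregister job_B -> active={job_A:*/17, job_C:*/5, job_D:*/2, job_E:*/15, job_F:*/9}
Final interval of job_D = 2
Next fire of job_D after T=140: (140//2+1)*2 = 142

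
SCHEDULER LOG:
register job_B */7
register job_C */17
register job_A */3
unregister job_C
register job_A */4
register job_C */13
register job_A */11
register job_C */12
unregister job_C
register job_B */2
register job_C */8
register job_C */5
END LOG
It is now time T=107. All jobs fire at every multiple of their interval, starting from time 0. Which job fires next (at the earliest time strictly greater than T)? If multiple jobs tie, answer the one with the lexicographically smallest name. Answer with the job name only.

Answer: job_B

Derivation:
Op 1: register job_B */7 -> active={job_B:*/7}
Op 2: register job_C */17 -> active={job_B:*/7, job_C:*/17}
Op 3: register job_A */3 -> active={job_A:*/3, job_B:*/7, job_C:*/17}
Op 4: unregister job_C -> active={job_A:*/3, job_B:*/7}
Op 5: register job_A */4 -> active={job_A:*/4, job_B:*/7}
Op 6: register job_C */13 -> active={job_A:*/4, job_B:*/7, job_C:*/13}
Op 7: register job_A */11 -> active={job_A:*/11, job_B:*/7, job_C:*/13}
Op 8: register job_C */12 -> active={job_A:*/11, job_B:*/7, job_C:*/12}
Op 9: unregister job_C -> active={job_A:*/11, job_B:*/7}
Op 10: register job_B */2 -> active={job_A:*/11, job_B:*/2}
Op 11: register job_C */8 -> active={job_A:*/11, job_B:*/2, job_C:*/8}
Op 12: register job_C */5 -> active={job_A:*/11, job_B:*/2, job_C:*/5}
  job_A: interval 11, next fire after T=107 is 110
  job_B: interval 2, next fire after T=107 is 108
  job_C: interval 5, next fire after T=107 is 110
Earliest = 108, winner (lex tiebreak) = job_B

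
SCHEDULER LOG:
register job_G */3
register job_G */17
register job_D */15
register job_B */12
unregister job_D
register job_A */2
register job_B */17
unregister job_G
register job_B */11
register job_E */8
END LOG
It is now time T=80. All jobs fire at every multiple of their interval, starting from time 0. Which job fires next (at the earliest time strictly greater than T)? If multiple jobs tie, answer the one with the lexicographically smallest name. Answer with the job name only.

Op 1: register job_G */3 -> active={job_G:*/3}
Op 2: register job_G */17 -> active={job_G:*/17}
Op 3: register job_D */15 -> active={job_D:*/15, job_G:*/17}
Op 4: register job_B */12 -> active={job_B:*/12, job_D:*/15, job_G:*/17}
Op 5: unregister job_D -> active={job_B:*/12, job_G:*/17}
Op 6: register job_A */2 -> active={job_A:*/2, job_B:*/12, job_G:*/17}
Op 7: register job_B */17 -> active={job_A:*/2, job_B:*/17, job_G:*/17}
Op 8: unregister job_G -> active={job_A:*/2, job_B:*/17}
Op 9: register job_B */11 -> active={job_A:*/2, job_B:*/11}
Op 10: register job_E */8 -> active={job_A:*/2, job_B:*/11, job_E:*/8}
  job_A: interval 2, next fire after T=80 is 82
  job_B: interval 11, next fire after T=80 is 88
  job_E: interval 8, next fire after T=80 is 88
Earliest = 82, winner (lex tiebreak) = job_A

Answer: job_A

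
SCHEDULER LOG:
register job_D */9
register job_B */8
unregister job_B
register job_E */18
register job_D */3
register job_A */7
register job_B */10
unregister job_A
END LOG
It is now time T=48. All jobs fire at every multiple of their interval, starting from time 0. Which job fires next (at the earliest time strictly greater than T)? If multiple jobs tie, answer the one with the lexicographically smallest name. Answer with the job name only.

Answer: job_B

Derivation:
Op 1: register job_D */9 -> active={job_D:*/9}
Op 2: register job_B */8 -> active={job_B:*/8, job_D:*/9}
Op 3: unregister job_B -> active={job_D:*/9}
Op 4: register job_E */18 -> active={job_D:*/9, job_E:*/18}
Op 5: register job_D */3 -> active={job_D:*/3, job_E:*/18}
Op 6: register job_A */7 -> active={job_A:*/7, job_D:*/3, job_E:*/18}
Op 7: register job_B */10 -> active={job_A:*/7, job_B:*/10, job_D:*/3, job_E:*/18}
Op 8: unregister job_A -> active={job_B:*/10, job_D:*/3, job_E:*/18}
  job_B: interval 10, next fire after T=48 is 50
  job_D: interval 3, next fire after T=48 is 51
  job_E: interval 18, next fire after T=48 is 54
Earliest = 50, winner (lex tiebreak) = job_B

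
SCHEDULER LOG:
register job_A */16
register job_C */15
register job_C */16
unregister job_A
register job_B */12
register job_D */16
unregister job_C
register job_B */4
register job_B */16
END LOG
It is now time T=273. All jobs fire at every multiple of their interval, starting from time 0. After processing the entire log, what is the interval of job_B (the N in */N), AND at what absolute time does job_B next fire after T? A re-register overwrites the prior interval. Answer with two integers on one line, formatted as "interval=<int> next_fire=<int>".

Op 1: register job_A */16 -> active={job_A:*/16}
Op 2: register job_C */15 -> active={job_A:*/16, job_C:*/15}
Op 3: register job_C */16 -> active={job_A:*/16, job_C:*/16}
Op 4: unregister job_A -> active={job_C:*/16}
Op 5: register job_B */12 -> active={job_B:*/12, job_C:*/16}
Op 6: register job_D */16 -> active={job_B:*/12, job_C:*/16, job_D:*/16}
Op 7: unregister job_C -> active={job_B:*/12, job_D:*/16}
Op 8: register job_B */4 -> active={job_B:*/4, job_D:*/16}
Op 9: register job_B */16 -> active={job_B:*/16, job_D:*/16}
Final interval of job_B = 16
Next fire of job_B after T=273: (273//16+1)*16 = 288

Answer: interval=16 next_fire=288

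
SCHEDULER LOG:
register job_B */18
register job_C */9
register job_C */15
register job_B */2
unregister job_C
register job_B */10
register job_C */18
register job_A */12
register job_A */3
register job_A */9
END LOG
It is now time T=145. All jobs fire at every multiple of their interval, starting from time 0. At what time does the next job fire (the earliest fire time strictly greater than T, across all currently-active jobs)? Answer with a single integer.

Op 1: register job_B */18 -> active={job_B:*/18}
Op 2: register job_C */9 -> active={job_B:*/18, job_C:*/9}
Op 3: register job_C */15 -> active={job_B:*/18, job_C:*/15}
Op 4: register job_B */2 -> active={job_B:*/2, job_C:*/15}
Op 5: unregister job_C -> active={job_B:*/2}
Op 6: register job_B */10 -> active={job_B:*/10}
Op 7: register job_C */18 -> active={job_B:*/10, job_C:*/18}
Op 8: register job_A */12 -> active={job_A:*/12, job_B:*/10, job_C:*/18}
Op 9: register job_A */3 -> active={job_A:*/3, job_B:*/10, job_C:*/18}
Op 10: register job_A */9 -> active={job_A:*/9, job_B:*/10, job_C:*/18}
  job_A: interval 9, next fire after T=145 is 153
  job_B: interval 10, next fire after T=145 is 150
  job_C: interval 18, next fire after T=145 is 162
Earliest fire time = 150 (job job_B)

Answer: 150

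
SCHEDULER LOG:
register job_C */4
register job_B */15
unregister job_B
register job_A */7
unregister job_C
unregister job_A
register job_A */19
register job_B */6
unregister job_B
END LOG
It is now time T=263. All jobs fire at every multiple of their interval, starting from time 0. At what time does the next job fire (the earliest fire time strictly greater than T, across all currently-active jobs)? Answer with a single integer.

Answer: 266

Derivation:
Op 1: register job_C */4 -> active={job_C:*/4}
Op 2: register job_B */15 -> active={job_B:*/15, job_C:*/4}
Op 3: unregister job_B -> active={job_C:*/4}
Op 4: register job_A */7 -> active={job_A:*/7, job_C:*/4}
Op 5: unregister job_C -> active={job_A:*/7}
Op 6: unregister job_A -> active={}
Op 7: register job_A */19 -> active={job_A:*/19}
Op 8: register job_B */6 -> active={job_A:*/19, job_B:*/6}
Op 9: unregister job_B -> active={job_A:*/19}
  job_A: interval 19, next fire after T=263 is 266
Earliest fire time = 266 (job job_A)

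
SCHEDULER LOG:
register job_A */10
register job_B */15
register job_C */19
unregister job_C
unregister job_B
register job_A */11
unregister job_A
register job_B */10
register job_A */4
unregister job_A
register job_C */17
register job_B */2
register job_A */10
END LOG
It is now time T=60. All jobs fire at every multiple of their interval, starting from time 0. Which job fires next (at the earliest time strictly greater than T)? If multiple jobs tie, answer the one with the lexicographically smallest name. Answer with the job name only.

Answer: job_B

Derivation:
Op 1: register job_A */10 -> active={job_A:*/10}
Op 2: register job_B */15 -> active={job_A:*/10, job_B:*/15}
Op 3: register job_C */19 -> active={job_A:*/10, job_B:*/15, job_C:*/19}
Op 4: unregister job_C -> active={job_A:*/10, job_B:*/15}
Op 5: unregister job_B -> active={job_A:*/10}
Op 6: register job_A */11 -> active={job_A:*/11}
Op 7: unregister job_A -> active={}
Op 8: register job_B */10 -> active={job_B:*/10}
Op 9: register job_A */4 -> active={job_A:*/4, job_B:*/10}
Op 10: unregister job_A -> active={job_B:*/10}
Op 11: register job_C */17 -> active={job_B:*/10, job_C:*/17}
Op 12: register job_B */2 -> active={job_B:*/2, job_C:*/17}
Op 13: register job_A */10 -> active={job_A:*/10, job_B:*/2, job_C:*/17}
  job_A: interval 10, next fire after T=60 is 70
  job_B: interval 2, next fire after T=60 is 62
  job_C: interval 17, next fire after T=60 is 68
Earliest = 62, winner (lex tiebreak) = job_B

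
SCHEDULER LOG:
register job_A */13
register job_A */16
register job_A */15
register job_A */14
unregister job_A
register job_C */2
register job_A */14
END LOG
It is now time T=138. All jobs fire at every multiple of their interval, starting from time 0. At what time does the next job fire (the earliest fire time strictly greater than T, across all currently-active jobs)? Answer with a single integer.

Answer: 140

Derivation:
Op 1: register job_A */13 -> active={job_A:*/13}
Op 2: register job_A */16 -> active={job_A:*/16}
Op 3: register job_A */15 -> active={job_A:*/15}
Op 4: register job_A */14 -> active={job_A:*/14}
Op 5: unregister job_A -> active={}
Op 6: register job_C */2 -> active={job_C:*/2}
Op 7: register job_A */14 -> active={job_A:*/14, job_C:*/2}
  job_A: interval 14, next fire after T=138 is 140
  job_C: interval 2, next fire after T=138 is 140
Earliest fire time = 140 (job job_A)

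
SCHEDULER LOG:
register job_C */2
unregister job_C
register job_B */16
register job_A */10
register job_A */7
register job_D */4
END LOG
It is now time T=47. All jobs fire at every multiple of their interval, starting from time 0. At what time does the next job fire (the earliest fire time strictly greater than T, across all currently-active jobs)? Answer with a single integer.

Answer: 48

Derivation:
Op 1: register job_C */2 -> active={job_C:*/2}
Op 2: unregister job_C -> active={}
Op 3: register job_B */16 -> active={job_B:*/16}
Op 4: register job_A */10 -> active={job_A:*/10, job_B:*/16}
Op 5: register job_A */7 -> active={job_A:*/7, job_B:*/16}
Op 6: register job_D */4 -> active={job_A:*/7, job_B:*/16, job_D:*/4}
  job_A: interval 7, next fire after T=47 is 49
  job_B: interval 16, next fire after T=47 is 48
  job_D: interval 4, next fire after T=47 is 48
Earliest fire time = 48 (job job_B)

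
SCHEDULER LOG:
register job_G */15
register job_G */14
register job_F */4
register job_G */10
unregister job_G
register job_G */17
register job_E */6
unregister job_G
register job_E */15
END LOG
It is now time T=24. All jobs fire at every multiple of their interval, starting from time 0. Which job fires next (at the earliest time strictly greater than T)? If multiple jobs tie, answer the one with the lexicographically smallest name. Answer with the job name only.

Op 1: register job_G */15 -> active={job_G:*/15}
Op 2: register job_G */14 -> active={job_G:*/14}
Op 3: register job_F */4 -> active={job_F:*/4, job_G:*/14}
Op 4: register job_G */10 -> active={job_F:*/4, job_G:*/10}
Op 5: unregister job_G -> active={job_F:*/4}
Op 6: register job_G */17 -> active={job_F:*/4, job_G:*/17}
Op 7: register job_E */6 -> active={job_E:*/6, job_F:*/4, job_G:*/17}
Op 8: unregister job_G -> active={job_E:*/6, job_F:*/4}
Op 9: register job_E */15 -> active={job_E:*/15, job_F:*/4}
  job_E: interval 15, next fire after T=24 is 30
  job_F: interval 4, next fire after T=24 is 28
Earliest = 28, winner (lex tiebreak) = job_F

Answer: job_F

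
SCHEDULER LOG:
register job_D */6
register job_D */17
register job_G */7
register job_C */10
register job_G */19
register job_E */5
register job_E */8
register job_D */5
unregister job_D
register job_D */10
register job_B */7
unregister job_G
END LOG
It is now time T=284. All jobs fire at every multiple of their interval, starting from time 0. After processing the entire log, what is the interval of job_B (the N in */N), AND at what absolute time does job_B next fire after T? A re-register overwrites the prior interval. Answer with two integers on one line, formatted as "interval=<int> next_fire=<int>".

Op 1: register job_D */6 -> active={job_D:*/6}
Op 2: register job_D */17 -> active={job_D:*/17}
Op 3: register job_G */7 -> active={job_D:*/17, job_G:*/7}
Op 4: register job_C */10 -> active={job_C:*/10, job_D:*/17, job_G:*/7}
Op 5: register job_G */19 -> active={job_C:*/10, job_D:*/17, job_G:*/19}
Op 6: register job_E */5 -> active={job_C:*/10, job_D:*/17, job_E:*/5, job_G:*/19}
Op 7: register job_E */8 -> active={job_C:*/10, job_D:*/17, job_E:*/8, job_G:*/19}
Op 8: register job_D */5 -> active={job_C:*/10, job_D:*/5, job_E:*/8, job_G:*/19}
Op 9: unregister job_D -> active={job_C:*/10, job_E:*/8, job_G:*/19}
Op 10: register job_D */10 -> active={job_C:*/10, job_D:*/10, job_E:*/8, job_G:*/19}
Op 11: register job_B */7 -> active={job_B:*/7, job_C:*/10, job_D:*/10, job_E:*/8, job_G:*/19}
Op 12: unregister job_G -> active={job_B:*/7, job_C:*/10, job_D:*/10, job_E:*/8}
Final interval of job_B = 7
Next fire of job_B after T=284: (284//7+1)*7 = 287

Answer: interval=7 next_fire=287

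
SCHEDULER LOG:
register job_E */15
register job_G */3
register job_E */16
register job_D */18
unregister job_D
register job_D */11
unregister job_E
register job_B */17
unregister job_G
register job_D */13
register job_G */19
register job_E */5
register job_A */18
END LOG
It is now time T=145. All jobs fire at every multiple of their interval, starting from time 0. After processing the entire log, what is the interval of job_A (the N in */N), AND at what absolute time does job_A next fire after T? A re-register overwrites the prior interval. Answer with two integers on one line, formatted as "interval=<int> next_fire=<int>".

Op 1: register job_E */15 -> active={job_E:*/15}
Op 2: register job_G */3 -> active={job_E:*/15, job_G:*/3}
Op 3: register job_E */16 -> active={job_E:*/16, job_G:*/3}
Op 4: register job_D */18 -> active={job_D:*/18, job_E:*/16, job_G:*/3}
Op 5: unregister job_D -> active={job_E:*/16, job_G:*/3}
Op 6: register job_D */11 -> active={job_D:*/11, job_E:*/16, job_G:*/3}
Op 7: unregister job_E -> active={job_D:*/11, job_G:*/3}
Op 8: register job_B */17 -> active={job_B:*/17, job_D:*/11, job_G:*/3}
Op 9: unregister job_G -> active={job_B:*/17, job_D:*/11}
Op 10: register job_D */13 -> active={job_B:*/17, job_D:*/13}
Op 11: register job_G */19 -> active={job_B:*/17, job_D:*/13, job_G:*/19}
Op 12: register job_E */5 -> active={job_B:*/17, job_D:*/13, job_E:*/5, job_G:*/19}
Op 13: register job_A */18 -> active={job_A:*/18, job_B:*/17, job_D:*/13, job_E:*/5, job_G:*/19}
Final interval of job_A = 18
Next fire of job_A after T=145: (145//18+1)*18 = 162

Answer: interval=18 next_fire=162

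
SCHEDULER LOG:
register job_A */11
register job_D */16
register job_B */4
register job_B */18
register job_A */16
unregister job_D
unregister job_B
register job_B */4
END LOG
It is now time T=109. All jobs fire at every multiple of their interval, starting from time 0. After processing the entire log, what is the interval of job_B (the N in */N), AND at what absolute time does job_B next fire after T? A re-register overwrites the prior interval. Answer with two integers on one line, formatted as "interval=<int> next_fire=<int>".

Answer: interval=4 next_fire=112

Derivation:
Op 1: register job_A */11 -> active={job_A:*/11}
Op 2: register job_D */16 -> active={job_A:*/11, job_D:*/16}
Op 3: register job_B */4 -> active={job_A:*/11, job_B:*/4, job_D:*/16}
Op 4: register job_B */18 -> active={job_A:*/11, job_B:*/18, job_D:*/16}
Op 5: register job_A */16 -> active={job_A:*/16, job_B:*/18, job_D:*/16}
Op 6: unregister job_D -> active={job_A:*/16, job_B:*/18}
Op 7: unregister job_B -> active={job_A:*/16}
Op 8: register job_B */4 -> active={job_A:*/16, job_B:*/4}
Final interval of job_B = 4
Next fire of job_B after T=109: (109//4+1)*4 = 112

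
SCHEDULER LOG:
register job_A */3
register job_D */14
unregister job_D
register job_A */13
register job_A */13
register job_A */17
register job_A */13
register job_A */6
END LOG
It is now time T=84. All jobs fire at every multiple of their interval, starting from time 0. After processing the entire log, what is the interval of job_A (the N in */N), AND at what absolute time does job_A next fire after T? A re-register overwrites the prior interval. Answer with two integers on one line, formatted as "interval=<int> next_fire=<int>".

Op 1: register job_A */3 -> active={job_A:*/3}
Op 2: register job_D */14 -> active={job_A:*/3, job_D:*/14}
Op 3: unregister job_D -> active={job_A:*/3}
Op 4: register job_A */13 -> active={job_A:*/13}
Op 5: register job_A */13 -> active={job_A:*/13}
Op 6: register job_A */17 -> active={job_A:*/17}
Op 7: register job_A */13 -> active={job_A:*/13}
Op 8: register job_A */6 -> active={job_A:*/6}
Final interval of job_A = 6
Next fire of job_A after T=84: (84//6+1)*6 = 90

Answer: interval=6 next_fire=90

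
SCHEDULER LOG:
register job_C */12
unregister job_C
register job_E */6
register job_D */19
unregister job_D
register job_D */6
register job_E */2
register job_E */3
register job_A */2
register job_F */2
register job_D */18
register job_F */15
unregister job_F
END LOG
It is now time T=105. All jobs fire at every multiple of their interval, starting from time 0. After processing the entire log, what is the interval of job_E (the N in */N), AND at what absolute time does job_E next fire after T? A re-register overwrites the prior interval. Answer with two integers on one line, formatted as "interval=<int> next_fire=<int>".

Op 1: register job_C */12 -> active={job_C:*/12}
Op 2: unregister job_C -> active={}
Op 3: register job_E */6 -> active={job_E:*/6}
Op 4: register job_D */19 -> active={job_D:*/19, job_E:*/6}
Op 5: unregister job_D -> active={job_E:*/6}
Op 6: register job_D */6 -> active={job_D:*/6, job_E:*/6}
Op 7: register job_E */2 -> active={job_D:*/6, job_E:*/2}
Op 8: register job_E */3 -> active={job_D:*/6, job_E:*/3}
Op 9: register job_A */2 -> active={job_A:*/2, job_D:*/6, job_E:*/3}
Op 10: register job_F */2 -> active={job_A:*/2, job_D:*/6, job_E:*/3, job_F:*/2}
Op 11: register job_D */18 -> active={job_A:*/2, job_D:*/18, job_E:*/3, job_F:*/2}
Op 12: register job_F */15 -> active={job_A:*/2, job_D:*/18, job_E:*/3, job_F:*/15}
Op 13: unregister job_F -> active={job_A:*/2, job_D:*/18, job_E:*/3}
Final interval of job_E = 3
Next fire of job_E after T=105: (105//3+1)*3 = 108

Answer: interval=3 next_fire=108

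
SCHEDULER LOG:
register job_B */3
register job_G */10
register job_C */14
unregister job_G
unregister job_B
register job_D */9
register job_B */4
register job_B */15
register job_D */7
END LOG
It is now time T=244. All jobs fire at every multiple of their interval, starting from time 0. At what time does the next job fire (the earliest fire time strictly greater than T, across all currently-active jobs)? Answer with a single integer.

Op 1: register job_B */3 -> active={job_B:*/3}
Op 2: register job_G */10 -> active={job_B:*/3, job_G:*/10}
Op 3: register job_C */14 -> active={job_B:*/3, job_C:*/14, job_G:*/10}
Op 4: unregister job_G -> active={job_B:*/3, job_C:*/14}
Op 5: unregister job_B -> active={job_C:*/14}
Op 6: register job_D */9 -> active={job_C:*/14, job_D:*/9}
Op 7: register job_B */4 -> active={job_B:*/4, job_C:*/14, job_D:*/9}
Op 8: register job_B */15 -> active={job_B:*/15, job_C:*/14, job_D:*/9}
Op 9: register job_D */7 -> active={job_B:*/15, job_C:*/14, job_D:*/7}
  job_B: interval 15, next fire after T=244 is 255
  job_C: interval 14, next fire after T=244 is 252
  job_D: interval 7, next fire after T=244 is 245
Earliest fire time = 245 (job job_D)

Answer: 245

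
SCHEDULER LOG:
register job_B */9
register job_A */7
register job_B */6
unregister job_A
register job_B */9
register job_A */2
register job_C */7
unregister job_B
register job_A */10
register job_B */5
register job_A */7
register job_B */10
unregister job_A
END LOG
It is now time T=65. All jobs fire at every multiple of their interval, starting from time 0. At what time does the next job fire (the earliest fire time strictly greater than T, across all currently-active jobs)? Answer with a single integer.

Answer: 70

Derivation:
Op 1: register job_B */9 -> active={job_B:*/9}
Op 2: register job_A */7 -> active={job_A:*/7, job_B:*/9}
Op 3: register job_B */6 -> active={job_A:*/7, job_B:*/6}
Op 4: unregister job_A -> active={job_B:*/6}
Op 5: register job_B */9 -> active={job_B:*/9}
Op 6: register job_A */2 -> active={job_A:*/2, job_B:*/9}
Op 7: register job_C */7 -> active={job_A:*/2, job_B:*/9, job_C:*/7}
Op 8: unregister job_B -> active={job_A:*/2, job_C:*/7}
Op 9: register job_A */10 -> active={job_A:*/10, job_C:*/7}
Op 10: register job_B */5 -> active={job_A:*/10, job_B:*/5, job_C:*/7}
Op 11: register job_A */7 -> active={job_A:*/7, job_B:*/5, job_C:*/7}
Op 12: register job_B */10 -> active={job_A:*/7, job_B:*/10, job_C:*/7}
Op 13: unregister job_A -> active={job_B:*/10, job_C:*/7}
  job_B: interval 10, next fire after T=65 is 70
  job_C: interval 7, next fire after T=65 is 70
Earliest fire time = 70 (job job_B)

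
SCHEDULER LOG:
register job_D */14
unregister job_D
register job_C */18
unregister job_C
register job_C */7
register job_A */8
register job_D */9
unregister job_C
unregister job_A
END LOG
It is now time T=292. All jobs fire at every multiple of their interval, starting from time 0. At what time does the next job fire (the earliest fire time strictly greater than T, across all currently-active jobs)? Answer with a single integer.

Answer: 297

Derivation:
Op 1: register job_D */14 -> active={job_D:*/14}
Op 2: unregister job_D -> active={}
Op 3: register job_C */18 -> active={job_C:*/18}
Op 4: unregister job_C -> active={}
Op 5: register job_C */7 -> active={job_C:*/7}
Op 6: register job_A */8 -> active={job_A:*/8, job_C:*/7}
Op 7: register job_D */9 -> active={job_A:*/8, job_C:*/7, job_D:*/9}
Op 8: unregister job_C -> active={job_A:*/8, job_D:*/9}
Op 9: unregister job_A -> active={job_D:*/9}
  job_D: interval 9, next fire after T=292 is 297
Earliest fire time = 297 (job job_D)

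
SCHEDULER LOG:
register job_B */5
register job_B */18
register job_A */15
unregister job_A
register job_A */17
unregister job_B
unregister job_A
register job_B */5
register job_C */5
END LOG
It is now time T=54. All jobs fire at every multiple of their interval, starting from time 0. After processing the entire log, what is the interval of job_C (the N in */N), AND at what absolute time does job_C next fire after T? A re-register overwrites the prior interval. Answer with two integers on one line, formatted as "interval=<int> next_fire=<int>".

Answer: interval=5 next_fire=55

Derivation:
Op 1: register job_B */5 -> active={job_B:*/5}
Op 2: register job_B */18 -> active={job_B:*/18}
Op 3: register job_A */15 -> active={job_A:*/15, job_B:*/18}
Op 4: unregister job_A -> active={job_B:*/18}
Op 5: register job_A */17 -> active={job_A:*/17, job_B:*/18}
Op 6: unregister job_B -> active={job_A:*/17}
Op 7: unregister job_A -> active={}
Op 8: register job_B */5 -> active={job_B:*/5}
Op 9: register job_C */5 -> active={job_B:*/5, job_C:*/5}
Final interval of job_C = 5
Next fire of job_C after T=54: (54//5+1)*5 = 55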